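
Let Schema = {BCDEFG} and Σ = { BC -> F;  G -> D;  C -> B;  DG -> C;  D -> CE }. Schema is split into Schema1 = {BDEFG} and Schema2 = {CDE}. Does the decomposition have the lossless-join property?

Common attributes: Schema1 ∩ Schema2 = {DE}.
Closure of {DE}: D → CE applies, adding C; C → B applies, adding B; BC → F applies, adding F. So (DE)⁺ = {BCDEF}.
This closure contains every attribute of Schema2, so Schema1 ∩ Schema2 → Schema2. The join is lossless.

Yes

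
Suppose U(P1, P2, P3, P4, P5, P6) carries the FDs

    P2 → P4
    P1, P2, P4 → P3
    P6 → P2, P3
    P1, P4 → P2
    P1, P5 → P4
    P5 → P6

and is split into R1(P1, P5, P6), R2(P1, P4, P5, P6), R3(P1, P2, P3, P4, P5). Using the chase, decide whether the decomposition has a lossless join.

Yes

Chase test. Columns are P1, P2, P3, P4, P5, P6; row i has aⱼ where attribute j ∈ Ri, else bᵢⱼ.
Initial tableau (one row per fragment):
  row 1: a1 b12 b13 b14 a5 a6
  row 2: a1 b22 b23 a4 a5 a6
  row 3: a1 a2 a3 a4 a5 b36
Rows 1 and 2 agree on P6; apply P6→P2, P3 and equate their P2, P3 entries.
Rows 2 and 3 agree on P1, P4; apply P1, P4→P2 and equate their P2 entries.
Rows 1 and 2 agree on P1, P5; apply P1, P5→P4 and equate their P4 entries.
Rows 1 and 3 agree on P5; apply P5→P6 and equate their P6 entries.
Rows 1 and 3 agree on P1, P2, P4; apply P1, P2, P4→P3 and equate their P3 entries.
Row 1 is now all distinguished symbols — the join is lossless.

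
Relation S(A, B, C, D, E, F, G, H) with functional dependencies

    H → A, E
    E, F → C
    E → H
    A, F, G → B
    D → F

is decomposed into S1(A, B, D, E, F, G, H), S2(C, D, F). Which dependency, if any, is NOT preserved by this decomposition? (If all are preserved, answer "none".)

E, F → C

Check E, F → C: no single fragment contains all of {C, E, F}, and the restricted closure of {E, F} across the fragments never reaches {C}.
H → A, E is preserved.
E → H is preserved.
A, F, G → B is preserved.
D → F is preserved.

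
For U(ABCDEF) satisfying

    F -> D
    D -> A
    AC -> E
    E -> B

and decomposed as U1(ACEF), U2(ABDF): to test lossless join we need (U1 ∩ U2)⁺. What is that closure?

U1 ∩ U2 = {AF}.
F → D applies, adding D
Closure: {ADF}.

ADF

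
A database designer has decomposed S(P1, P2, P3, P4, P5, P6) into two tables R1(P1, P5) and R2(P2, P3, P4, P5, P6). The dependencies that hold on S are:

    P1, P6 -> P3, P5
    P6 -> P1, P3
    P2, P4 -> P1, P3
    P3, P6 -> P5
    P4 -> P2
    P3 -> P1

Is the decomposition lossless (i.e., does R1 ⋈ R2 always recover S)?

No

Common attributes: R1 ∩ R2 = {P5}.
No dependency enlarges {P5}, so (P5)⁺ = {P5}.
The closure contains neither all of R1 = {P1, P5} nor all of R2 = {P2, P3, P4, P5, P6}, so the common attributes are not a superkey of either fragment. The join is lossy.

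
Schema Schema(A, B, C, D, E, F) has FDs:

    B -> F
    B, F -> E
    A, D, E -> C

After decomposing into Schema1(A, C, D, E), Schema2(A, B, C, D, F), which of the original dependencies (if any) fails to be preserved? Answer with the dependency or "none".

B, F -> E

Check B, F → E: no single fragment contains all of {B, E, F}, and the restricted closure of {B, F} across the fragments never reaches {E}.
B → F is preserved.
A, D, E → C is preserved.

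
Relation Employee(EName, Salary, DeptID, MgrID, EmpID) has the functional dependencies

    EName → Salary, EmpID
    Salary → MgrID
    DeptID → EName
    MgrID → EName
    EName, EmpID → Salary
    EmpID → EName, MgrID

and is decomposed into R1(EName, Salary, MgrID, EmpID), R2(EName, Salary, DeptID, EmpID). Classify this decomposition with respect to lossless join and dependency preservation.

Lossless test: (EName, Salary, EmpID)⁺ = {EName, Salary, MgrID, EmpID}, which contains all of one fragment — lossless.
Dependency preservation: every FD's attributes lie within a single fragment, so each can be enforced locally — preserved.

lossless and dependency-preserving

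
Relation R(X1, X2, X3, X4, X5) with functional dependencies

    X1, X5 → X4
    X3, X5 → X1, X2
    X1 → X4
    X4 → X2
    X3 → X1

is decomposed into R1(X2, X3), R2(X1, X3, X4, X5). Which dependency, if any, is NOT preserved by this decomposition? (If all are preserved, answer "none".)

X4 → X2

Check X4 → X2: no single fragment contains all of {X2, X4}, and the restricted closure of {X4} across the fragments never reaches {X2}.
X1, X5 → X4 is preserved.
X3, X5 → X1, X2 is preserved.
X1 → X4 is preserved.
X3 → X1 is preserved.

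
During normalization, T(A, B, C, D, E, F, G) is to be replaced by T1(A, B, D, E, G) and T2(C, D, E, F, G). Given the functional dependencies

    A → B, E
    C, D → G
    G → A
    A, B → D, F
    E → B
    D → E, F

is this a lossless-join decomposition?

Yes

Common attributes: T1 ∩ T2 = {D, E, G}.
Closure of {D, E, G}: G → A applies, adding A; E → B applies, adding B; D → E, F applies, adding F. So (D, E, G)⁺ = {A, B, D, E, F, G}.
This closure contains every attribute of T1, so T1 ∩ T2 → T1. The join is lossless.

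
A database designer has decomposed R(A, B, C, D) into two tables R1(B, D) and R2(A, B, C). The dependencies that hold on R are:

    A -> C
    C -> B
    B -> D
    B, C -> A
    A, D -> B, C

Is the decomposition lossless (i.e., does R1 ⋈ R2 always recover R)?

Yes

Common attributes: R1 ∩ R2 = {B}.
Closure of {B}: B → D applies, adding D. So (B)⁺ = {B, D}.
This closure contains every attribute of R1, so R1 ∩ R2 → R1. The join is lossless.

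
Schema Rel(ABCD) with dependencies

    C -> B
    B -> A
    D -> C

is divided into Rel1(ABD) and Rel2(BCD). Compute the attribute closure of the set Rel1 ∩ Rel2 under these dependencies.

ABCD

Rel1 ∩ Rel2 = {BD}.
B → A applies, adding A
D → C applies, adding C
Closure: {ABCD}.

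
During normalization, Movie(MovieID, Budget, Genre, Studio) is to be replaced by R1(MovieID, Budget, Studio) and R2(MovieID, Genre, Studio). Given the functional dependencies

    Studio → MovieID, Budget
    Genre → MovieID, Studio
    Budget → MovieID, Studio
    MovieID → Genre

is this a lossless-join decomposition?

Yes

Common attributes: R1 ∩ R2 = {MovieID, Studio}.
Closure of {MovieID, Studio}: Studio → MovieID, Budget applies, adding Budget; MovieID → Genre applies, adding Genre. So (MovieID, Studio)⁺ = {MovieID, Budget, Genre, Studio}.
This closure contains every attribute of R1, so R1 ∩ R2 → R1. The join is lossless.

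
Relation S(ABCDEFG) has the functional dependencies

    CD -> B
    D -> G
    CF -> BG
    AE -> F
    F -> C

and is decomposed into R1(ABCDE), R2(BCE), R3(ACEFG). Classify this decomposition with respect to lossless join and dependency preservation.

Lossless test (chase): Rows 1 and 3 agree on AE; apply AE→F and equate their F entries. Rows 1 and 3 agree on CF; apply CF→BG and equate their BG entries. Row 1 is now all distinguished symbols — the join is lossless.
Dependency preservation: the restricted closure of {D} across the fragments never reaches {G}, so D → G cannot be enforced without a join — not preserved.

lossless but not dependency-preserving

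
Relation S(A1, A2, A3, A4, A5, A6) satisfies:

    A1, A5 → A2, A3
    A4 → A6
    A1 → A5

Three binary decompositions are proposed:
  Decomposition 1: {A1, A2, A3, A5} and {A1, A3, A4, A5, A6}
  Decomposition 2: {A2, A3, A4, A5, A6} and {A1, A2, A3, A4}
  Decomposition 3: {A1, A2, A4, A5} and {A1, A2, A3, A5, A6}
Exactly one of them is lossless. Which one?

Decomposition 1

Decomposition 1: common = {A1, A3, A5}, closure = {A1, A2, A3, A5} → lossless.
Decomposition 2: common = {A2, A3, A4}, closure = {A2, A3, A4, A6} → lossy.
Decomposition 3: common = {A1, A2, A5}, closure = {A1, A2, A3, A5} → lossy.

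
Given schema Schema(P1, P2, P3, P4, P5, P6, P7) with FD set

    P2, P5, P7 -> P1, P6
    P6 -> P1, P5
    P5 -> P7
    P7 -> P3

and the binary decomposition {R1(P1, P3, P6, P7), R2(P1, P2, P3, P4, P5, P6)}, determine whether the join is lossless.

Common attributes: R1 ∩ R2 = {P1, P3, P6}.
Closure of {P1, P3, P6}: P6 → P1, P5 applies, adding P5; P5 → P7 applies, adding P7. So (P1, P3, P6)⁺ = {P1, P3, P5, P6, P7}.
This closure contains every attribute of R1, so R1 ∩ R2 → R1. The join is lossless.

Yes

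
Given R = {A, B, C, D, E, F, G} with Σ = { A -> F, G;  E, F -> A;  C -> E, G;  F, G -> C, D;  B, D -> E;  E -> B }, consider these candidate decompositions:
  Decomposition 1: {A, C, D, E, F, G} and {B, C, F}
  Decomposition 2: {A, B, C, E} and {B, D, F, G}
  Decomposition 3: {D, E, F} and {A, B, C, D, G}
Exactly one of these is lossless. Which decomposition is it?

Decomposition 1: common = {C, F}, closure = {A, B, C, D, E, F, G} → lossless.
Decomposition 2: common = {B}, closure = {B} → lossy.
Decomposition 3: common = {D}, closure = {D} → lossy.

Decomposition 1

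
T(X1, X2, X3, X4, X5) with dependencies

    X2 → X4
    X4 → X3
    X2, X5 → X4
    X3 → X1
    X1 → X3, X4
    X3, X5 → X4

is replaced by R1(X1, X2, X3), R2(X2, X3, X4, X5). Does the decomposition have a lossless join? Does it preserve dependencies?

Lossless test: (X2, X3)⁺ = {X1, X2, X3, X4}, which contains all of one fragment — lossless.
Dependency preservation: X1 → X3, X4 is not contained in any single fragment, but the restricted closure of its left-hand side across the fragments still reaches the right-hand side; the remaining FDs each lie inside some fragment. All dependencies are preserved.

lossless and dependency-preserving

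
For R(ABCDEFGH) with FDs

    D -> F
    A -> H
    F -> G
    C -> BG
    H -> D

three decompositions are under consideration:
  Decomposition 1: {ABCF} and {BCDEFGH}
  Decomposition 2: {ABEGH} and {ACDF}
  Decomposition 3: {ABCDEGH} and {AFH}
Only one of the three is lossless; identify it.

Decomposition 3

Decomposition 1: common = {BCF}, closure = {BCFG} → lossy.
Decomposition 2: common = {A}, closure = {ADFGH} → lossy.
Decomposition 3: common = {AH}, closure = {ADFGH} → lossless.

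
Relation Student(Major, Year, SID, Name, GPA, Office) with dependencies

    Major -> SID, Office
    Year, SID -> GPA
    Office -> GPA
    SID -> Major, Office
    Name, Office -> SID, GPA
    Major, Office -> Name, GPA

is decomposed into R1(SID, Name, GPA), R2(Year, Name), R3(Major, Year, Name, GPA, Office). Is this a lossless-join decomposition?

No

Chase test. Columns are Major, Year, SID, Name, GPA, Office; row i has aⱼ where attribute j ∈ Ri, else bᵢⱼ.
Initial tableau (one row per fragment):
  row 1: b11 b12 a3 a4 a5 b16
  row 2: b21 a2 b23 a4 b25 b26
  row 3: a1 a2 b33 a4 a5 a6
No row becomes fully distinguished — the join is lossy.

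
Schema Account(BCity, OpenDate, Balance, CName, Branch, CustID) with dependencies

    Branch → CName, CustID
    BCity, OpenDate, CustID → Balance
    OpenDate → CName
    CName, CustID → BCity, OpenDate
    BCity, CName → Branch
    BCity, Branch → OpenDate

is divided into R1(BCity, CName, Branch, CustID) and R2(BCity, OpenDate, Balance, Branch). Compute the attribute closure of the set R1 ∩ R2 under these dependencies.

R1 ∩ R2 = {BCity, Branch}.
Branch → CName, CustID applies, adding CName, CustID
CName, CustID → BCity, OpenDate applies, adding OpenDate
BCity, OpenDate, CustID → Balance applies, adding Balance
Closure: {BCity, OpenDate, Balance, CName, Branch, CustID}.

BCity, OpenDate, Balance, CName, Branch, CustID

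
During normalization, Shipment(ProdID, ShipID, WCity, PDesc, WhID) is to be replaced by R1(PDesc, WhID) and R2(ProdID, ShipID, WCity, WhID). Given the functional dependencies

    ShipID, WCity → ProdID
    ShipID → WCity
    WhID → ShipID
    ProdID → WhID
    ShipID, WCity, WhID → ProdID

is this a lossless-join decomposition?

Yes

Common attributes: R1 ∩ R2 = {WhID}.
Closure of {WhID}: WhID → ShipID applies, adding ShipID; ShipID → WCity applies, adding WCity; ShipID, WCity, WhID → ProdID applies, adding ProdID. So (WhID)⁺ = {ProdID, ShipID, WCity, WhID}.
This closure contains every attribute of R2, so R1 ∩ R2 → R2. The join is lossless.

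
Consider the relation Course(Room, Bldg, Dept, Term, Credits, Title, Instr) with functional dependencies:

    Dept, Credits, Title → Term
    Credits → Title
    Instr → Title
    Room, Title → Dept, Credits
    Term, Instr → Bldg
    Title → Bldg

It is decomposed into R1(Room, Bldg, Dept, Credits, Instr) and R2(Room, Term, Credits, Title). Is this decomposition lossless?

Yes

Common attributes: R1 ∩ R2 = {Room, Credits}.
Closure of {Room, Credits}: Credits → Title applies, adding Title; Room, Title → Dept, Credits applies, adding Dept; Title → Bldg applies, adding Bldg; Dept, Credits, Title → Term applies, adding Term. So (Room, Credits)⁺ = {Room, Bldg, Dept, Term, Credits, Title}.
This closure contains every attribute of R2, so R1 ∩ R2 → R2. The join is lossless.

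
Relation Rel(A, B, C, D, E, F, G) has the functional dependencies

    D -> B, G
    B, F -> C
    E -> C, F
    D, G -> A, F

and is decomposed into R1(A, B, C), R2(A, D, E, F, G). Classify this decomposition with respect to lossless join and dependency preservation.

lossy and not dependency-preserving

Lossless test: (A)⁺ = {A}, which is a superkey of neither fragment — lossy.
Dependency preservation: the restricted closure of {D} across the fragments never reaches {B, G}, so D → B, G cannot be enforced without a join — not preserved.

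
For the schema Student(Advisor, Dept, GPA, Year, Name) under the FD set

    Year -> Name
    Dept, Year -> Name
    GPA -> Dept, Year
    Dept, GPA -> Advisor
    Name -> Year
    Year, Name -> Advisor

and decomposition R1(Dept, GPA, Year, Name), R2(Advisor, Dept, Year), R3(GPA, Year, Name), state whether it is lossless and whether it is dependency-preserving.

Lossless test (chase): Rows 1 and 2 agree on Year; apply Year→Name and equate their Name entries. Rows 1 and 3 agree on GPA; apply GPA→Dept, Year and equate their Dept, Year entries. Rows 1 and 3 agree on Dept, GPA; apply Dept, GPA→Advisor and equate their Advisor entries. Rows 1 and 2 agree on Year, Name; apply Year, Name→Advisor and equate their Advisor entries. Row 1 is now all distinguished symbols — the join is lossless.
Dependency preservation: Dept, GPA → Advisor; Year, Name → Advisor are not contained in any single fragment, but the restricted closure of each left-hand side across the fragments still reaches the right-hand side; the remaining FDs each lie inside some fragment. All dependencies are preserved.

lossless and dependency-preserving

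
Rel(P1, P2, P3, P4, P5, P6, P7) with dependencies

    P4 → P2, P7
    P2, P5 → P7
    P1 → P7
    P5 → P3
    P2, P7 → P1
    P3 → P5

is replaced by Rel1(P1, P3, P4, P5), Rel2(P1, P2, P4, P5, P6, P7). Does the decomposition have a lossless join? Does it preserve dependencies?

Lossless test: (P1, P4, P5)⁺ = {P1, P2, P3, P4, P5, P7}, which contains all of one fragment — lossless.
Dependency preservation: every FD's attributes lie within a single fragment, so each can be enforced locally — preserved.

lossless and dependency-preserving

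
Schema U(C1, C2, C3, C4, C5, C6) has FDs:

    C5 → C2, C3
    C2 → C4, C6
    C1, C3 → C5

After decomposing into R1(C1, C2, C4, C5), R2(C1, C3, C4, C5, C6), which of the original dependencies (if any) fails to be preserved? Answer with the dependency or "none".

Check C2 → C4, C6: no single fragment contains all of {C2, C4, C6}, and the restricted closure of {C2} across the fragments never reaches {C4, C6}.
C5 → C2, C3 is preserved.
C1, C3 → C5 is preserved.

C2 → C4, C6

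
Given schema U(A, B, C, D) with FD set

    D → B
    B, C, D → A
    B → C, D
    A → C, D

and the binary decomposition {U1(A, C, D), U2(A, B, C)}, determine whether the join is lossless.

Yes

Common attributes: U1 ∩ U2 = {A, C}.
Closure of {A, C}: A → C, D applies, adding D; D → B applies, adding B. So (A, C)⁺ = {A, B, C, D}.
This closure contains every attribute of U1, so U1 ∩ U2 → U1. The join is lossless.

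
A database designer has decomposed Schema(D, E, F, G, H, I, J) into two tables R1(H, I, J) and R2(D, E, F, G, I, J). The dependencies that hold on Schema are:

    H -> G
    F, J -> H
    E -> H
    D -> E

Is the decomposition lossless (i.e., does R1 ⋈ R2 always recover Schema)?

No

Common attributes: R1 ∩ R2 = {I, J}.
No dependency enlarges {I, J}, so (I, J)⁺ = {I, J}.
The closure contains neither all of R1 = {H, I, J} nor all of R2 = {D, E, F, G, I, J}, so the common attributes are not a superkey of either fragment. The join is lossy.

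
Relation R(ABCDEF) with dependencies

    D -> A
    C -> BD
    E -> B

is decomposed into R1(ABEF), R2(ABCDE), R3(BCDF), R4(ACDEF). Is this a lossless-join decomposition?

Chase test. Columns are ABCDEF; row i has aⱼ where attribute j ∈ Ri, else bᵢⱼ.
Initial tableau (one row per fragment):
  row 1: a1 a2 b13 b14 a5 a6
  row 2: a1 a2 a3 a4 a5 b26
  row 3: b31 a2 a3 a4 b35 a6
  row 4: a1 b42 a3 a4 a5 a6
Rows 2 and 3 agree on D; apply D→A and equate their A entries.
Rows 2 and 4 agree on C; apply C→BD and equate their BD entries.
Row 4 is now all distinguished symbols — the join is lossless.

Yes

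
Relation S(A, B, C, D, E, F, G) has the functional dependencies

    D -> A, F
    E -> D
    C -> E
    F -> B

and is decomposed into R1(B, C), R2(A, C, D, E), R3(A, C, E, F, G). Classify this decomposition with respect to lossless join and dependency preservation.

Lossless test (chase): Rows 2 and 3 agree on E; apply E→D and equate their D entries. Rows 1 and 2 agree on C; apply C→E and equate their E entries. Rows 2 and 3 agree on D; apply D→A, F and equate their A, F entries. Rows 1 and 2 agree on E; apply E→D and equate their D entries. Rows 2 and 3 agree on F; apply F→B and equate their B entries. Rows 1 and 2 agree on D; apply D→A, F and equate their A, F entries. Rows 1 and 2 agree on F; apply F→B and equate their B entries. Row 3 is now all distinguished symbols — the join is lossless.
Dependency preservation: the restricted closure of {D} across the fragments never reaches {A, F}, so D → A, F cannot be enforced without a join — not preserved.

lossless but not dependency-preserving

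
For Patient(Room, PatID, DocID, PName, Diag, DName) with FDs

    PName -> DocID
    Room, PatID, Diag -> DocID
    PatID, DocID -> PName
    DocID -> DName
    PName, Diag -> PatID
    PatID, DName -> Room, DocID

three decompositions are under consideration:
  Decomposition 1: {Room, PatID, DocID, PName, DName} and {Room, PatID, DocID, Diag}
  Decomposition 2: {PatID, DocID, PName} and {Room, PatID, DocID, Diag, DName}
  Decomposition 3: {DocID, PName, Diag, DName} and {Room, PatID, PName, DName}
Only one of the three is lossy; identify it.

Decomposition 1: common = {Room, PatID, DocID}, closure = {Room, PatID, DocID, PName, DName} → lossless.
Decomposition 2: common = {PatID, DocID}, closure = {Room, PatID, DocID, PName, DName} → lossless.
Decomposition 3: common = {PName, DName}, closure = {DocID, PName, DName} → lossy.

Decomposition 3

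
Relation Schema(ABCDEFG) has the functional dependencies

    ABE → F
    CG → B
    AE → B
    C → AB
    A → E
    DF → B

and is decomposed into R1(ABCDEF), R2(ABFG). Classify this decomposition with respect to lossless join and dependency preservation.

lossy but dependency-preserving

Lossless test: (ABF)⁺ = {ABEF}, which is a superkey of neither fragment — lossy.
Dependency preservation: CG → B is not contained in any single fragment, but the restricted closure of its left-hand side across the fragments still reaches the right-hand side; the remaining FDs each lie inside some fragment. All dependencies are preserved.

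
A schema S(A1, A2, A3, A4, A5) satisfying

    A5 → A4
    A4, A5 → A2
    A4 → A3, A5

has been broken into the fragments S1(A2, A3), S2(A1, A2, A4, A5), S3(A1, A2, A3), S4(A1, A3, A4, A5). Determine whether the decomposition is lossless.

Yes

Chase test. Columns are A1, A2, A3, A4, A5; row i has aⱼ where attribute j ∈ Si, else bᵢⱼ.
Initial tableau (one row per fragment):
  row 1: b11 a2 a3 b14 b15
  row 2: a1 a2 b23 a4 a5
  row 3: a1 a2 a3 b34 b35
  row 4: a1 b42 a3 a4 a5
Rows 2 and 4 agree on A4, A5; apply A4, A5→A2 and equate their A2 entries.
Rows 2 and 4 agree on A4; apply A4→A3, A5 and equate their A3, A5 entries.
Row 2 is now all distinguished symbols — the join is lossless.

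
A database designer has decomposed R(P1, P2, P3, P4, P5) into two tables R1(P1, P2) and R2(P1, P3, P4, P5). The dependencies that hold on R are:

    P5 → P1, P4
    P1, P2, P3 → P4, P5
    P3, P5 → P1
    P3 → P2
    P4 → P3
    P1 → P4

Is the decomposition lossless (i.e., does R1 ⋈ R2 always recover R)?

Common attributes: R1 ∩ R2 = {P1}.
Closure of {P1}: P1 → P4 applies, adding P4; P4 → P3 applies, adding P3; P3 → P2 applies, adding P2; P1, P2, P3 → P4, P5 applies, adding P5. So (P1)⁺ = {P1, P2, P3, P4, P5}.
This closure contains every attribute of R1, so R1 ∩ R2 → R1. The join is lossless.

Yes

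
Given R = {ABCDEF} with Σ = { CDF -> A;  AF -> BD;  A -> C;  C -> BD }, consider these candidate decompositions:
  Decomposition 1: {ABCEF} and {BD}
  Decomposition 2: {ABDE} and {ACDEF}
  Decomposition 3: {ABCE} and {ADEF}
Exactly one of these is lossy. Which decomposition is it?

Decomposition 1

Decomposition 1: common = {B}, closure = {B} → lossy.
Decomposition 2: common = {ADE}, closure = {ABCDE} → lossless.
Decomposition 3: common = {AE}, closure = {ABCDE} → lossless.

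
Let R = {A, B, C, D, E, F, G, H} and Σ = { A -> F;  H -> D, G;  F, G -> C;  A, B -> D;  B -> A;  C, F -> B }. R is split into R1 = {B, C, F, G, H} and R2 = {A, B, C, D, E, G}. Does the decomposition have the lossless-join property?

No

Common attributes: R1 ∩ R2 = {B, C, G}.
Closure of {B, C, G}: B → A applies, adding A; A → F applies, adding F; A, B → D applies, adding D. So (B, C, G)⁺ = {A, B, C, D, F, G}.
The closure contains neither all of R1 = {B, C, F, G, H} nor all of R2 = {A, B, C, D, E, G}, so the common attributes are not a superkey of either fragment. The join is lossy.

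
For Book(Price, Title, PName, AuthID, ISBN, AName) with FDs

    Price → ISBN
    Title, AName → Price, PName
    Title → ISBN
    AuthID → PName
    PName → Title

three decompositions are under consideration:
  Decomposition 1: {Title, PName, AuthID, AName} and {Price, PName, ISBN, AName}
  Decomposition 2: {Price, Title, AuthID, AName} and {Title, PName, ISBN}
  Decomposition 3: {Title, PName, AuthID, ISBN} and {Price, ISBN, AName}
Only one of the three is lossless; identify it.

Decomposition 1

Decomposition 1: common = {PName, AName}, closure = {Price, Title, PName, ISBN, AName} → lossless.
Decomposition 2: common = {Title}, closure = {Title, ISBN} → lossy.
Decomposition 3: common = {ISBN}, closure = {ISBN} → lossy.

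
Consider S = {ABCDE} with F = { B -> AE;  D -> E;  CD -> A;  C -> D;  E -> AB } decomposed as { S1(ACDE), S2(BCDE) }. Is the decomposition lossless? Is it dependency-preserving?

lossless and dependency-preserving

Lossless test: (CDE)⁺ = {ABCDE}, which contains all of one fragment — lossless.
Dependency preservation: B → AE; E → AB are not contained in any single fragment, but the restricted closure of each left-hand side across the fragments still reaches the right-hand side; the remaining FDs each lie inside some fragment. All dependencies are preserved.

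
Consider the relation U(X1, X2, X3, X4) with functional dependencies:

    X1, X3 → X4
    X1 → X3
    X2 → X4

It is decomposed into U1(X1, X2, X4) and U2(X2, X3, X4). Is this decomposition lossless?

Common attributes: U1 ∩ U2 = {X2, X4}.
No dependency enlarges {X2, X4}, so (X2, X4)⁺ = {X2, X4}.
The closure contains neither all of U1 = {X1, X2, X4} nor all of U2 = {X2, X3, X4}, so the common attributes are not a superkey of either fragment. The join is lossy.

No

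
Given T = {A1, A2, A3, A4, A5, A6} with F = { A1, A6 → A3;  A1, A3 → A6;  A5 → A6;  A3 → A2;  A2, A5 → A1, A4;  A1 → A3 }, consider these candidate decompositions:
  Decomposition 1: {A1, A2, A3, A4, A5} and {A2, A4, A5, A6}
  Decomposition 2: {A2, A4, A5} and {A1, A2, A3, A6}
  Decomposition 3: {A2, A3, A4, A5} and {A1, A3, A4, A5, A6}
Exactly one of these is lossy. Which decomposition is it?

Decomposition 1: common = {A2, A4, A5}, closure = {A1, A2, A3, A4, A5, A6} → lossless.
Decomposition 2: common = {A2}, closure = {A2} → lossy.
Decomposition 3: common = {A3, A4, A5}, closure = {A1, A2, A3, A4, A5, A6} → lossless.

Decomposition 2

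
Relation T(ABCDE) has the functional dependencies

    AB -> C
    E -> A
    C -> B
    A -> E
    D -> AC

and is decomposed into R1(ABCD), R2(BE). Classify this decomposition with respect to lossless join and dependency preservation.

Lossless test: (B)⁺ = {B}, which is a superkey of neither fragment — lossy.
Dependency preservation: the restricted closure of {E} across the fragments never reaches {A}, so E → A cannot be enforced without a join — not preserved.

lossy and not dependency-preserving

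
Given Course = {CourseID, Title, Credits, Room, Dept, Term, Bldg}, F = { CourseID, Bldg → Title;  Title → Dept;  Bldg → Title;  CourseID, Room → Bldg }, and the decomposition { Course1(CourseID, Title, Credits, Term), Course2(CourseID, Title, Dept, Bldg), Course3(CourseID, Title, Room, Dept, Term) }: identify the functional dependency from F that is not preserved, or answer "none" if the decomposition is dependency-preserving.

CourseID, Room → Bldg

Check CourseID, Room → Bldg: no single fragment contains all of {CourseID, Room, Bldg}, and the restricted closure of {CourseID, Room} across the fragments never reaches {Bldg}.
CourseID, Bldg → Title is preserved.
Title → Dept is preserved.
Bldg → Title is preserved.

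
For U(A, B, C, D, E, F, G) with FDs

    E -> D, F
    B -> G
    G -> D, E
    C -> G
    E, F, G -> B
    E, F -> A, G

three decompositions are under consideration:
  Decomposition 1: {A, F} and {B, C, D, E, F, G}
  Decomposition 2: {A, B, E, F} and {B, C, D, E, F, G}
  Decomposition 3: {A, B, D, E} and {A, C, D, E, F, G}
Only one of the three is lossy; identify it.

Decomposition 1: common = {F}, closure = {F} → lossy.
Decomposition 2: common = {B, E, F}, closure = {A, B, D, E, F, G} → lossless.
Decomposition 3: common = {A, D, E}, closure = {A, B, D, E, F, G} → lossless.

Decomposition 1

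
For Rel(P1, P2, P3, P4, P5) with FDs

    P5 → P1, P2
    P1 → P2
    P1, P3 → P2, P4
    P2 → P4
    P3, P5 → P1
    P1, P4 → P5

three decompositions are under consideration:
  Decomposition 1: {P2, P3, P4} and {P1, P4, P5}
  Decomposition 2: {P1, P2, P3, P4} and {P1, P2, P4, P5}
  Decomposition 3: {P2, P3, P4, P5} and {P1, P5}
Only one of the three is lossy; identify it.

Decomposition 1

Decomposition 1: common = {P4}, closure = {P4} → lossy.
Decomposition 2: common = {P1, P2, P4}, closure = {P1, P2, P4, P5} → lossless.
Decomposition 3: common = {P5}, closure = {P1, P2, P4, P5} → lossless.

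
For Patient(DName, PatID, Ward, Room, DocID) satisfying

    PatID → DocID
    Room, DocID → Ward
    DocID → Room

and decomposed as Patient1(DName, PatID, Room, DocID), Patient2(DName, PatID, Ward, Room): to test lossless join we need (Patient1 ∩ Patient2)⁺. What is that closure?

Patient1 ∩ Patient2 = {DName, PatID, Room}.
PatID → DocID applies, adding DocID
Room, DocID → Ward applies, adding Ward
Closure: {DName, PatID, Ward, Room, DocID}.

DName, PatID, Ward, Room, DocID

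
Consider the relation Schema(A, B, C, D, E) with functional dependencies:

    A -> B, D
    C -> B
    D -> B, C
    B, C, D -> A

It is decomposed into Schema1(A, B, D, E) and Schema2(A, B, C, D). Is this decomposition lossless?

Common attributes: Schema1 ∩ Schema2 = {A, B, D}.
Closure of {A, B, D}: D → B, C applies, adding C. So (A, B, D)⁺ = {A, B, C, D}.
This closure contains every attribute of Schema2, so Schema1 ∩ Schema2 → Schema2. The join is lossless.

Yes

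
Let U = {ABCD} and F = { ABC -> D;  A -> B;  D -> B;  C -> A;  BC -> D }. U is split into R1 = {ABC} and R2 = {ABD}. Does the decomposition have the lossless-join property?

Common attributes: R1 ∩ R2 = {AB}.
No dependency enlarges {AB}, so (AB)⁺ = {AB}.
The closure contains neither all of R1 = {ABC} nor all of R2 = {ABD}, so the common attributes are not a superkey of either fragment. The join is lossy.

No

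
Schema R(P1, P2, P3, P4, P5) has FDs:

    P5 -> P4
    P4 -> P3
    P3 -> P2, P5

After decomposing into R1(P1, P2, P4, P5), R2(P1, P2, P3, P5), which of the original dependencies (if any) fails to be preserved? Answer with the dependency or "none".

none

P5 → P4 lies within R1.
P4 → P3: restricted closure across fragments reaches P3.
P3 → P2, P5 lies within R2.
Every dependency is enforceable on the fragments, so the decomposition is dependency-preserving.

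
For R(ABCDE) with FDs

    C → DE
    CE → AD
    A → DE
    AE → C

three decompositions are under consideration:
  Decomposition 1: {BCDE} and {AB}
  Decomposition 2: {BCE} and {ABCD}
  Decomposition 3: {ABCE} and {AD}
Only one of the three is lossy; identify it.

Decomposition 1

Decomposition 1: common = {B}, closure = {B} → lossy.
Decomposition 2: common = {BC}, closure = {ABCDE} → lossless.
Decomposition 3: common = {A}, closure = {ACDE} → lossless.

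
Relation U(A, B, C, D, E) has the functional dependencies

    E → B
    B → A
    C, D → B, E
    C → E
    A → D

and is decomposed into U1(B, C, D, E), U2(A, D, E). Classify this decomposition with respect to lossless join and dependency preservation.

Lossless test: (D, E)⁺ = {A, B, D, E}, which contains all of one fragment — lossless.
Dependency preservation: the restricted closure of {B} across the fragments never reaches {A}, so B → A cannot be enforced without a join — not preserved.

lossless but not dependency-preserving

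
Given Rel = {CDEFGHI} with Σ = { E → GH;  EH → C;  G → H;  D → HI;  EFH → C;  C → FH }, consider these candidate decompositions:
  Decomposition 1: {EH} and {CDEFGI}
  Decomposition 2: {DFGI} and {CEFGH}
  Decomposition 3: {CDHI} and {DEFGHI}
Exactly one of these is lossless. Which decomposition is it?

Decomposition 1

Decomposition 1: common = {E}, closure = {CEFGH} → lossless.
Decomposition 2: common = {FG}, closure = {FGH} → lossy.
Decomposition 3: common = {DHI}, closure = {DHI} → lossy.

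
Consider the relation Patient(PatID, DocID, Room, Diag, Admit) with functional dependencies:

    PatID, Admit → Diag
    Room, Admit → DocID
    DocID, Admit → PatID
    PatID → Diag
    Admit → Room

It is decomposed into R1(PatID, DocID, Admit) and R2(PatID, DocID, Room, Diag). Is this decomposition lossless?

No

Common attributes: R1 ∩ R2 = {PatID, DocID}.
Closure of {PatID, DocID}: PatID → Diag applies, adding Diag. So (PatID, DocID)⁺ = {PatID, DocID, Diag}.
The closure contains neither all of R1 = {PatID, DocID, Admit} nor all of R2 = {PatID, DocID, Room, Diag}, so the common attributes are not a superkey of either fragment. The join is lossy.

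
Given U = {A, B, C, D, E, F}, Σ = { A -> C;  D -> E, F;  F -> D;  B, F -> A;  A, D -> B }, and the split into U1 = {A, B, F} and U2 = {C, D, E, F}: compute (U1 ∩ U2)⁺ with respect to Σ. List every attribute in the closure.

D, E, F

U1 ∩ U2 = {F}.
F → D applies, adding D
D → E, F applies, adding E
Closure: {D, E, F}.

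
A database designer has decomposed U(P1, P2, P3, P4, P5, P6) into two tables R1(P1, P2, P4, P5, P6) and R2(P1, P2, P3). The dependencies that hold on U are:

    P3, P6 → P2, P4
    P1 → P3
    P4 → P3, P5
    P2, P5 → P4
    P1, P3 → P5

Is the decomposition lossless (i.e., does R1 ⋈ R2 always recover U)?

Common attributes: R1 ∩ R2 = {P1, P2}.
Closure of {P1, P2}: P1 → P3 applies, adding P3; P1, P3 → P5 applies, adding P5; P2, P5 → P4 applies, adding P4. So (P1, P2)⁺ = {P1, P2, P3, P4, P5}.
This closure contains every attribute of R2, so R1 ∩ R2 → R2. The join is lossless.

Yes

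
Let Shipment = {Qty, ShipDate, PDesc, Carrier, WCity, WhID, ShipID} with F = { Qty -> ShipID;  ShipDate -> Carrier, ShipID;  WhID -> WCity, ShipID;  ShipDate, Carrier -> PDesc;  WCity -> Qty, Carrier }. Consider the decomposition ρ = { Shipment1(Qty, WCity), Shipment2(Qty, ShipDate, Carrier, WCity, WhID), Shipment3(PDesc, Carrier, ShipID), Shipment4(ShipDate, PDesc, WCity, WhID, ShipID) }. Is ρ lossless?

Chase test. Columns are Qty, ShipDate, PDesc, Carrier, WCity, WhID, ShipID; row i has aⱼ where attribute j ∈ Shipmenti, else bᵢⱼ.
Initial tableau (one row per fragment):
  row 1: a1 b12 b13 b14 a5 b16 b17
  row 2: a1 a2 b23 a4 a5 a6 b27
  row 3: b31 b32 a3 a4 b35 b36 a7
  row 4: b41 a2 a3 b44 a5 a6 a7
Rows 1 and 2 agree on Qty; apply Qty→ShipID and equate their ShipID entries.
Rows 2 and 4 agree on ShipDate; apply ShipDate→Carrier, ShipID and equate their Carrier, ShipID entries.
Rows 2 and 4 agree on ShipDate, Carrier; apply ShipDate, Carrier→PDesc and equate their PDesc entries.
Rows 1 and 2 agree on WCity; apply WCity→Qty, Carrier and equate their Qty, Carrier entries.
Rows 1 and 4 agree on WCity; apply WCity→Qty, Carrier and equate their Qty, Carrier entries.
Row 2 is now all distinguished symbols — the join is lossless.

Yes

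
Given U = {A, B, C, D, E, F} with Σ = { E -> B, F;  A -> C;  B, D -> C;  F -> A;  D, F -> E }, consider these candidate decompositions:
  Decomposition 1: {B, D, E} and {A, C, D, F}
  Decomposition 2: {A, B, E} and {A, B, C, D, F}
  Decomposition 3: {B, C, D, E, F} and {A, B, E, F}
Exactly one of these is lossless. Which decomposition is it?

Decomposition 1: common = {D}, closure = {D} → lossy.
Decomposition 2: common = {A, B}, closure = {A, B, C} → lossy.
Decomposition 3: common = {B, E, F}, closure = {A, B, C, E, F} → lossless.

Decomposition 3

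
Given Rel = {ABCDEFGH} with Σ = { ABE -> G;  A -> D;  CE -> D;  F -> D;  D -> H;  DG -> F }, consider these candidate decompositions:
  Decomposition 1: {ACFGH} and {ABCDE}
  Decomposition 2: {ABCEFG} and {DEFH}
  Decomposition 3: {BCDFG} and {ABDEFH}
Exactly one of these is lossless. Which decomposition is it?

Decomposition 1: common = {AC}, closure = {ACDH} → lossy.
Decomposition 2: common = {EF}, closure = {DEFH} → lossless.
Decomposition 3: common = {BDF}, closure = {BDFH} → lossy.

Decomposition 2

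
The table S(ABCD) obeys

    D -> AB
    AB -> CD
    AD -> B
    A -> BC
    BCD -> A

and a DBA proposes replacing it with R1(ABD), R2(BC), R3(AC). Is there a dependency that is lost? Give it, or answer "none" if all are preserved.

none

D → AB lies within R1.
AB → CD: restricted closure across fragments reaches CD.
AD → B lies within R1.
A → BC: restricted closure across fragments reaches BC.
BCD → A: restricted closure across fragments reaches A.
Every dependency is enforceable on the fragments, so the decomposition is dependency-preserving.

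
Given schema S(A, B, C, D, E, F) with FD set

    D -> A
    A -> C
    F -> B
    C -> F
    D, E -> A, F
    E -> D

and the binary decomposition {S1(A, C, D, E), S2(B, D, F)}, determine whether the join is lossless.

Yes

Common attributes: S1 ∩ S2 = {D}.
Closure of {D}: D → A applies, adding A; A → C applies, adding C; C → F applies, adding F; F → B applies, adding B. So (D)⁺ = {A, B, C, D, F}.
This closure contains every attribute of S2, so S1 ∩ S2 → S2. The join is lossless.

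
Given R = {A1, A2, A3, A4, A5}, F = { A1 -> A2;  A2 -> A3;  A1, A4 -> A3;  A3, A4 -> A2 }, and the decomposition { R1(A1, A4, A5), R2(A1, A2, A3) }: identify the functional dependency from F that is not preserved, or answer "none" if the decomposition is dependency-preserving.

Check A3, A4 → A2: no single fragment contains all of {A2, A3, A4}, and the restricted closure of {A3, A4} across the fragments never reaches {A2}.
A1 → A2 is preserved.
A2 → A3 is preserved.
A1, A4 → A3 is preserved.

A3, A4 -> A2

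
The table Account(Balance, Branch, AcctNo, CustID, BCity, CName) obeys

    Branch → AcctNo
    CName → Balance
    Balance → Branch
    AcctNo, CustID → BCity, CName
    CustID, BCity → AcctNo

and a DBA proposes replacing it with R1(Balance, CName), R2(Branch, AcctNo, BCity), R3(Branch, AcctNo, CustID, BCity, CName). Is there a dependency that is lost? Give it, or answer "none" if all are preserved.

Check Balance → Branch: no single fragment contains all of {Balance, Branch}, and the restricted closure of {Balance} across the fragments never reaches {Branch}.
Branch → AcctNo is preserved.
CName → Balance is preserved.
AcctNo, CustID → BCity, CName is preserved.
CustID, BCity → AcctNo is preserved.

Balance → Branch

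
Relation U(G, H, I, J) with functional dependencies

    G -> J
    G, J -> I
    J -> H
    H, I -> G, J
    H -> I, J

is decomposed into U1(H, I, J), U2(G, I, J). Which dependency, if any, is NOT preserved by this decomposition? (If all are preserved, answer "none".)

none

G → J lies within U2.
G, J → I lies within U2.
J → H lies within U1.
H, I → G, J: restricted closure across fragments reaches G, J.
H → I, J lies within U1.
Every dependency is enforceable on the fragments, so the decomposition is dependency-preserving.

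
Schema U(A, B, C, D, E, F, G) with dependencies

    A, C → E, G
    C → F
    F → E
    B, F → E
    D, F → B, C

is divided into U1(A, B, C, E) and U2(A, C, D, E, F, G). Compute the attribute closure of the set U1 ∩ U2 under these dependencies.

U1 ∩ U2 = {A, C, E}.
A, C → E, G applies, adding G
C → F applies, adding F
Closure: {A, C, E, F, G}.

A, C, E, F, G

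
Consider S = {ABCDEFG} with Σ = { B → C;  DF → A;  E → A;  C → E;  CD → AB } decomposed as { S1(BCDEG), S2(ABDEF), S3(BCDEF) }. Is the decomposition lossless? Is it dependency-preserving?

lossy but dependency-preserving

Lossless test (chase): Rows 1 and 2 agree on B; apply B→C and equate their C entries. Rows 2 and 3 agree on DF; apply DF→A and equate their A entries. Rows 1 and 2 agree on E; apply E→A and equate their A entries. No row becomes fully distinguished — the join is lossy.
Dependency preservation: CD → AB is not contained in any single fragment, but the restricted closure of its left-hand side across the fragments still reaches the right-hand side; the remaining FDs each lie inside some fragment. All dependencies are preserved.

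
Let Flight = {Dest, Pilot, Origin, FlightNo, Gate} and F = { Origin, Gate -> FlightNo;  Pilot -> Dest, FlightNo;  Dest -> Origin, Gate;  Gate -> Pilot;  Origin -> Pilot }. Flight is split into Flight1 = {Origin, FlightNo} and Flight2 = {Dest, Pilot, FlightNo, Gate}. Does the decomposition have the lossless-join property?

No

Common attributes: Flight1 ∩ Flight2 = {FlightNo}.
No dependency enlarges {FlightNo}, so (FlightNo)⁺ = {FlightNo}.
The closure contains neither all of Flight1 = {Origin, FlightNo} nor all of Flight2 = {Dest, Pilot, FlightNo, Gate}, so the common attributes are not a superkey of either fragment. The join is lossy.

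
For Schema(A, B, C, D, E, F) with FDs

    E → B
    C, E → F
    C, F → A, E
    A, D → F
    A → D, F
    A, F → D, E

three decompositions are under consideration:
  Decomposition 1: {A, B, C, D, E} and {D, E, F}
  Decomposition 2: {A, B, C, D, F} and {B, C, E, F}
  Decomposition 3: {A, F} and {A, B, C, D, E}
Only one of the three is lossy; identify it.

Decomposition 1

Decomposition 1: common = {D, E}, closure = {B, D, E} → lossy.
Decomposition 2: common = {B, C, F}, closure = {A, B, C, D, E, F} → lossless.
Decomposition 3: common = {A}, closure = {A, B, D, E, F} → lossless.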